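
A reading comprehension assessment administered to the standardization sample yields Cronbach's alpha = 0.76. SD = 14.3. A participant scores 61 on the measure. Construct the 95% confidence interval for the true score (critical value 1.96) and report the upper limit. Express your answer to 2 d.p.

74.73

SEM = 14.300 × √(1 − 0.760) = 14.300 × √0.240 ≈ 14.300 × 0.490 ≈ 7.006
1.96 × SEM ≈ 13.731
Upper bound: 61 + 13.731 = 74.731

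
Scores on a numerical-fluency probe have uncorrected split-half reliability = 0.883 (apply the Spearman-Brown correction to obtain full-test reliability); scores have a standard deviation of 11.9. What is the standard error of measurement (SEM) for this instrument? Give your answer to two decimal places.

2.97

Spearman-Brown: r = 2(0.883) / (1 + 0.883) = 1.766 / 1.883 ≈ 0.938
The standard error of measurement is 11.900×√(1 − 0.938) ≈ 11.900×0.249 ≈ 2.966.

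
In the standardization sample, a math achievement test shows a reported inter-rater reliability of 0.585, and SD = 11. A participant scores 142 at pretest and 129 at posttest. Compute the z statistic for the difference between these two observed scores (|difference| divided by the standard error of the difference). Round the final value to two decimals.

1.30

The standard error of measurement is 11.000·√(1 − 0.585) ≈ 11.000·0.644 ≈ 7.086.
SE_diff = SEM · √2 ≈ 7.086 · 1.414 ≈ 10.021
z = 13 / 10.021 ≈ 1.297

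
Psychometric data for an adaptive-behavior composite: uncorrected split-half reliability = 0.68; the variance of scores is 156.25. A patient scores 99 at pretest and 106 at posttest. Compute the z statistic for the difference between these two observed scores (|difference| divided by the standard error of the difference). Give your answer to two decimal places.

0.91

σ = 156.25^(1/2) = 12.500
r_full = 2·0.68 / (1 + 0.68) ≃ 0.810
SEM = 12.500 × √(1 − 0.810) = 12.500 × √0.190 ≃ 12.500 × 0.436 ≃ 5.455
SE_diff = √2 × SEM ≃ 7.715
z = 7 / 7.715 ≃ 0.907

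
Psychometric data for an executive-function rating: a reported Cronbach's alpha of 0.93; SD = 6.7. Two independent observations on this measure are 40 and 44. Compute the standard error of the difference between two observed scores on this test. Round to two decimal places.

2.51

SEM = 6.700 · √(1 − 0.930) = 6.700 · √0.070 ≃ 6.700 · 0.265 ≃ 1.773
SE_diff = √2 · SEM ≃ 2.507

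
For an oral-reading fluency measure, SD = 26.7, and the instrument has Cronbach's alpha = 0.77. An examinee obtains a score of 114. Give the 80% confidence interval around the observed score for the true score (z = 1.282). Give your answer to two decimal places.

The standard error of measurement is 26.7000×√(1 − 0.7700) ≈ 26.7000×0.4796 ≈ 12.8049.
Margin = 1.282 × 12.8049 ≈ 16.4158
80% CI: 114 ± 16.4158 = [97.5842, 130.4158]

[97.58, 130.42]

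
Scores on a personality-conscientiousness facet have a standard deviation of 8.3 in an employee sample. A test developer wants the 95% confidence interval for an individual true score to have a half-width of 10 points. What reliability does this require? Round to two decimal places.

SEM needed = half-width / z = 10/1.96 ≃ 5.10204
r = 1 − (5.10204/8.3)² ≃ 1 − 0.37786 ≃ 0.62214

0.62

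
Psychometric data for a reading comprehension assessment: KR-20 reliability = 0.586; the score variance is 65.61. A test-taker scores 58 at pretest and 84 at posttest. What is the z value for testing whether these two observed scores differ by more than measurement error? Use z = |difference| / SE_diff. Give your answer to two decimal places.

3.53

σ = 65.61^(1/2) = 8.100
The standard error of measurement is 8.100×√(1 − 0.586) ≈ 8.100×0.643 ≈ 5.212.
Standard error of the difference = 5.212·√2 ≈ 7.371
z = 26 / 7.371 ≈ 3.528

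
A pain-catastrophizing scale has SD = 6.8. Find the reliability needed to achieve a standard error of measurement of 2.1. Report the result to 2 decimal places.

0.90

r = 1 − (SEM / SD)² = 1 − (2.10000 / 6.8)² ≃ 1 − 0.09537 ≃ 0.90463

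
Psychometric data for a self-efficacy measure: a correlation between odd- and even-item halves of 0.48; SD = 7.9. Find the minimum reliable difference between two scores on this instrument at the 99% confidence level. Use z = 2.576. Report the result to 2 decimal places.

17.06

r_full = 2·0.48 / (1 + 0.48) ≃ 0.649
The standard error of measurement is 7.900×√(1 − 0.649) ≃ 7.900×0.593 ≃ 4.683.
Standard error of the difference = 4.683·√2 ≃ 6.622
Smallest detectable difference = 2.576×6.622 ≃ 17.059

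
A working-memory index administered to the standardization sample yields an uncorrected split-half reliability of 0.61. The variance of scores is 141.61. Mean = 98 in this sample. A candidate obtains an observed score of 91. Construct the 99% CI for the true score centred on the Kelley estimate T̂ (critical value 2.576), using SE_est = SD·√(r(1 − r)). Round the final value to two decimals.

[79.56, 105.83]

σ = 141.61^(1/2) = 11.9000
r_full = 2·0.61 / (1 + 0.61) ≃ 0.7578
T̂ = r·X + (1 − r)·M = 0.7578×91 + 0.2422×98 ≃ 68.9565 + 23.7391 ≃ 92.6957
SE_est = SD × √(r(1 − r)) = 11.9000 × √0.1836 ≃ 11.9000 × 0.4284 ≃ 5.0984
99% CI: 92.6957 ± 13.1335 ≃ (79.5622, 105.8291)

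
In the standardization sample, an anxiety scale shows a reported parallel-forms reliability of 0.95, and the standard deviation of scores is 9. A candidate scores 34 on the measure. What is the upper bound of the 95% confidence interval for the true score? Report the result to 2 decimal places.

37.94

SEM = 9.0000 * √(1 − 0.9500) = 9.0000 * √0.0500 ≈ 9.0000 * 0.2236 ≈ 2.0125
1.96 * SEM ≈ 3.9444
Upper bound: 34 + 3.9444 = 37.9444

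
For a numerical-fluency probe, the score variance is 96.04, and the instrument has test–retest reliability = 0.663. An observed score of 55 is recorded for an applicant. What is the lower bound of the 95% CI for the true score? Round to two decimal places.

43.85

σ = 96.04^(1/2) = 9.8000
SEM = 9.8000×√(1 − 0.6630) ≈ 5.6891
Half-width = 1.96×5.6891 ≈ 11.1506
Lower limit = 55 − 11.1506 ≈ 43.8494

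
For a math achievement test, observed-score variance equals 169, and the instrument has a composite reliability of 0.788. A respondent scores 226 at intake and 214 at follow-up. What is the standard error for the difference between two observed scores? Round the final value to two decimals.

8.46

SD = √169 = 13.00000
SEM = 13.00000·√(1 − 0.78800) ≈ 5.98565
SE_diff = √2 · SEM ≈ 8.46499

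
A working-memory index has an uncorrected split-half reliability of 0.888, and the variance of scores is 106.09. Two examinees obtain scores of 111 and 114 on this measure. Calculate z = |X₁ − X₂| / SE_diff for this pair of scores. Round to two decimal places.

σ = 106.09^(1/2) = 10.300
Spearman-Brown: r = 2(0.888) / (1 + 0.888) = 1.776 / 1.888 ≈ 0.941
SEM = 10.300 · √(1 − 0.941) = 10.300 · √0.059 ≈ 10.300 · 0.244 ≈ 2.509
SE_diff = SEM · √2 ≈ 2.509 · 1.414 ≈ 3.548
z = 3 / 3.548 ≈ 0.846

0.85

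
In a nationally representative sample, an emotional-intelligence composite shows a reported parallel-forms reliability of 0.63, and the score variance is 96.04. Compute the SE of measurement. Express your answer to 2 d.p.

SD = √96.04 = 9.8000
SEM = 9.8000*√(1 − 0.6300) ≈ 5.9611

5.96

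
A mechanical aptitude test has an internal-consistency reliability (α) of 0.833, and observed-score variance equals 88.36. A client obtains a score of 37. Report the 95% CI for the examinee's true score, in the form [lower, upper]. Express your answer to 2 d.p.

SD = √88.36 = 9.400
The standard error of measurement is 9.400×√(1 − 0.833) ≈ 9.400×0.409 ≈ 3.841.
Half-width = 1.96×3.841 ≈ 7.529
CI = 37 ± 7.529 → [29.471, 44.529]

[29.47, 44.53]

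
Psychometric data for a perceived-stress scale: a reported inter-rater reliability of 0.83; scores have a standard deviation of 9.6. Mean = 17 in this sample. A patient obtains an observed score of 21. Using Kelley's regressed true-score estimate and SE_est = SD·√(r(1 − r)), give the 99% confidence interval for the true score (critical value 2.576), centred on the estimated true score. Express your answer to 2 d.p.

T̂ = 0.83000(21) + 0.17000(17) ≈ 20.32000
SE_est = 9.60000×√(0.83000×0.17000) ≈ 3.60607
99% CI: 20.32000 ± 9.28925 ≈ (11.03075, 29.60925)

[11.03, 29.61]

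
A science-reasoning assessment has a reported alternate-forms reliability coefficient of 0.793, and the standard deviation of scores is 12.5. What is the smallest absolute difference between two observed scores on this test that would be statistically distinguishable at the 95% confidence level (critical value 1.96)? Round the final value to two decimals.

15.76

The standard error of measurement is 12.500*√(1 − 0.793) ≈ 12.500*0.455 ≈ 5.687.
Standard error of the difference = 5.687·√2 ≈ 8.043
Smallest detectable difference = 1.96*8.043 ≈ 15.764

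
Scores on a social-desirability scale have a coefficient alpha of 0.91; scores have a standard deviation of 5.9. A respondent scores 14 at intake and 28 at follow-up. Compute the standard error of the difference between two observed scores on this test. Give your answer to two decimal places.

SEM = 5.90000 * √(1 − 0.91000) = 5.90000 * √0.09000 ≃ 5.90000 * 0.30000 ≃ 1.77000
SE_diff = SEM * √2 ≃ 1.77000 * 1.41421 ≃ 2.50316

2.50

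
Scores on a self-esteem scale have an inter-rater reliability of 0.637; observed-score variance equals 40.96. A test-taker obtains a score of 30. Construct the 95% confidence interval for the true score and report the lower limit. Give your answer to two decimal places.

SD = √40.96 = 6.400
SEM = 6.400·√(1 − 0.637) ≈ 3.856
Margin = 1.96 · 3.856 ≈ 7.558
Lower bound: 30 − 7.558 = 22.442

22.44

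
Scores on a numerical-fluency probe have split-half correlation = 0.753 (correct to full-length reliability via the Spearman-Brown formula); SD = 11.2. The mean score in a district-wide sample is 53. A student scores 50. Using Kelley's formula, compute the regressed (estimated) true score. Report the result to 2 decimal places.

50.42

r_full = 2·0.753 / (1 + 0.753) ≈ 0.859
Estimated true score = 0.859*50 + (1 − 0.859)*53 ≈ 50.423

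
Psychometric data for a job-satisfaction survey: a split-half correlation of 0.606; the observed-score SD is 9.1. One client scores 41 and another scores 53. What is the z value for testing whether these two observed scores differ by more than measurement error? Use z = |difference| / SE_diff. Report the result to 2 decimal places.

Full-length reliability (Spearman-Brown) = 2(0.606)/(1+0.606) ≈ 0.7547
The standard error of measurement is 9.1000*√(1 − 0.7547) ≈ 9.1000*0.4953 ≈ 4.5073.
SE_diff = √2 * SEM ≈ 6.3743
z = |41 − 53| / 6.3743 = 12 / 6.3743 ≈ 1.8826

1.88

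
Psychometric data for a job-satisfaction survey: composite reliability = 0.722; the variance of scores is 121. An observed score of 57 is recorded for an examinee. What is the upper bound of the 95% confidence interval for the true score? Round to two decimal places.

68.37

SD = √121 ≃ 11.000
The standard error of measurement is 11.000×√(1 − 0.722) ≃ 11.000×0.527 ≃ 5.800.
Margin = 1.96 × 5.800 ≃ 11.368
Upper bound: 57 + 11.368 = 68.368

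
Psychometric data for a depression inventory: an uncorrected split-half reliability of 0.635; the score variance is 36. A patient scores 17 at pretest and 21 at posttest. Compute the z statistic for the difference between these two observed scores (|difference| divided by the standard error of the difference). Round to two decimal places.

SD = √36 ≈ 6.0000
Spearman-Brown: r = 2(0.635) / (1 + 0.635) = 1.2700 / 1.6350 ≈ 0.7768
SEM = 6.0000 * √(1 − 0.7768) = 6.0000 * √0.2232 ≈ 6.0000 * 0.4725 ≈ 2.8349
Standard error of the difference = 2.8349·√2 ≈ 4.0092
z = 4 / 4.0092 ≈ 0.9977

1.00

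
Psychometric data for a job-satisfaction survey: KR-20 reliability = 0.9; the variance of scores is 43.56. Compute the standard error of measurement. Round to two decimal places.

2.09

SD = √43.56 ≈ 6.600
SEM = 6.600*√(1 − 0.900) ≈ 2.087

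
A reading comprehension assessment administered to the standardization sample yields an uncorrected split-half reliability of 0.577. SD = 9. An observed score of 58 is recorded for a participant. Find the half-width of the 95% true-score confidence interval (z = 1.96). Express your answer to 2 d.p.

r_full = 2·0.577 / (1 + 0.577) ≃ 0.732
SEM = 9.000×√(1 − 0.732) ≃ 4.661
Margin = 1.96 × 4.661 ≃ 9.136

9.14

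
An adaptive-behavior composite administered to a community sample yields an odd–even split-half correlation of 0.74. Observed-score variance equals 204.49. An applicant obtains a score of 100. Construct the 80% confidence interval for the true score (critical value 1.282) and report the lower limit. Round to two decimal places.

σ = 204.49^(1/2) = 14.300
Full-length reliability (Spearman-Brown) = 2(0.74)/(1+0.74) ≈ 0.851
SEM = 14.300 × √(1 − 0.851) = 14.300 × √0.149 ≈ 14.300 × 0.387 ≈ 5.528
1.282 × SEM ≈ 7.087
Lower bound: 100 − 7.087 = 92.913

92.91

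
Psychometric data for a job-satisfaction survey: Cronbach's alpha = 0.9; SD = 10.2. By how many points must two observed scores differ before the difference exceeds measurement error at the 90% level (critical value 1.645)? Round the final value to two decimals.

SEM = 10.200 * √(1 − 0.900) = 10.200 * √0.100 ≈ 10.200 * 0.316 ≈ 3.226
SE_diff = √2 * SEM ≈ 4.562
Minimum reliable difference = 1.645 * SE_diff ≈ 1.645 * 4.562 ≈ 7.504

7.50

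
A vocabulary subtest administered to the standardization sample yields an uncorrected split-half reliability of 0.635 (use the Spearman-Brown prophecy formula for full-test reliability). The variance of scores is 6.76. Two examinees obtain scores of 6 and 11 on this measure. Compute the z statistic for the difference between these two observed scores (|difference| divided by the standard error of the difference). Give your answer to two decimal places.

σ = 6.76^(1/2) = 2.6000
r_full = 2·0.635 / (1 + 0.635) ≈ 0.7768
SEM = 2.6000 × √(1 − 0.7768) = 2.6000 × √0.2232 ≈ 2.6000 × 0.4725 ≈ 1.2285
Standard error of the difference = 1.2285·√2 ≈ 1.7373
z = |6 − 11| / 1.7373 = 5 / 1.7373 ≈ 2.8780

2.88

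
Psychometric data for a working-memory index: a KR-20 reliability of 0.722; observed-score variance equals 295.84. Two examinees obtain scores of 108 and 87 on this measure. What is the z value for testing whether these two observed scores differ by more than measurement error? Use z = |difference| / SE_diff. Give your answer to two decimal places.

1.64

σ = 295.84^(1/2) = 17.200
The standard error of measurement is 17.200×√(1 − 0.722) ≈ 17.200×0.527 ≈ 9.069.
SE_diff = √2 × SEM ≈ 12.825
z = |108 − 87| / 12.825 = 21 / 12.825 ≈ 1.637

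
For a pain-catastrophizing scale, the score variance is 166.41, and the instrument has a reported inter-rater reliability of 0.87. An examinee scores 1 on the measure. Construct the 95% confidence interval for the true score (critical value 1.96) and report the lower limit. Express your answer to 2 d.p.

-8.12

SD = √166.41 ≃ 12.9000
SEM = 12.9000 * √(1 − 0.8700) = 12.9000 * √0.1300 ≃ 12.9000 * 0.3606 ≃ 4.6512
Margin = 1.96 * 4.6512 ≃ 9.1163
Lower limit = 1 − 9.1163 ≃ -8.1163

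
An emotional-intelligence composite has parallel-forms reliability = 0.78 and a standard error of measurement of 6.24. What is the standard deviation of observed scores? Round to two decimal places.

13.30

σ = SEM·(1 − r)^(−1/2) ≈ 6.24×2.13201 ≈ 13.30372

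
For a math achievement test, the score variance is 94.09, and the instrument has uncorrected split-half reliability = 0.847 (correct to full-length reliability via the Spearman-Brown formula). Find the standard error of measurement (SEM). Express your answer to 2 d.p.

SD = √94.09 = 9.700
Spearman-Brown: r = 2(0.847) / (1 + 0.847) = 1.694 / 1.847 ≈ 0.917
The standard error of measurement is 9.700·√(1 − 0.917) ≈ 9.700·0.288 ≈ 2.792.

2.79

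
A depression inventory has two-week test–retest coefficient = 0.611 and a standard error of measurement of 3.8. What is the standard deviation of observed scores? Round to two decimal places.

SD = SEM / √(1 − r) = 3.8 / √0.389 ≈ 3.8 / 0.624 ≈ 6.093

6.09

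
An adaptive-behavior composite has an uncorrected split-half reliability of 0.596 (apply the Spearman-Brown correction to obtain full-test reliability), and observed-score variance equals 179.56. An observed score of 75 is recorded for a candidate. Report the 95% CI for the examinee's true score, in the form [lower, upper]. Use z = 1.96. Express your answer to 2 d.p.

σ = 179.56^(1/2) = 13.400
r_full = 2·0.596 / (1 + 0.596) ≃ 0.747
SEM = 13.400 × √(1 − 0.747) = 13.400 × √0.253 ≃ 13.400 × 0.503 ≃ 6.742
Margin = 1.96 × 6.742 ≃ 13.214
Interval: (61.786, 88.214)

[61.79, 88.21]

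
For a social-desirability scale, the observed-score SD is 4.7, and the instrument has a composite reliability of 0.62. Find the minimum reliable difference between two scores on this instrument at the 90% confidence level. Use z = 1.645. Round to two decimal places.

6.74

SEM = 4.700 × √(1 − 0.620) = 4.700 × √0.380 ≃ 4.700 × 0.616 ≃ 2.897
SE_diff = √2 × SEM ≃ 4.097
Smallest detectable difference = 1.645×4.097 ≃ 6.740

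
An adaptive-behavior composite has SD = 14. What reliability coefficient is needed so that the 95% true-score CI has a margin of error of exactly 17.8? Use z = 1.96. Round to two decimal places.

Required SEM = 17.8 / 1.96 ≈ 9.08163
r = 1 − (SEM / SD)² = 1 − (9.08163 / 14)² ≈ 1 − 0.42080 ≈ 0.57920

0.58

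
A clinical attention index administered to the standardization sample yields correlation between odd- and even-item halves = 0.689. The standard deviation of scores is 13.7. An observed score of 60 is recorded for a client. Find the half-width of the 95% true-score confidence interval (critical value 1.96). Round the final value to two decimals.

Full-length reliability (Spearman-Brown) = 2(0.689)/(1+0.689) ≃ 0.81587
SEM = 13.70000*√(1 − 0.81587) ≃ 5.87876
Margin = 1.96 * 5.87876 ≃ 11.52238

11.52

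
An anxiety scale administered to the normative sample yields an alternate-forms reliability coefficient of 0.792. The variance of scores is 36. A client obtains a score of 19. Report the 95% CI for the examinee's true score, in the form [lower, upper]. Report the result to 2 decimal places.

[13.64, 24.36]

σ = 36^(1/2) = 6.000
SEM = 6.000 · √(1 − 0.792) = 6.000 · √0.208 ≈ 6.000 · 0.456 ≈ 2.736
1.96 · SEM ≈ 5.363
CI = 19 ± 5.363 → [13.637, 24.363]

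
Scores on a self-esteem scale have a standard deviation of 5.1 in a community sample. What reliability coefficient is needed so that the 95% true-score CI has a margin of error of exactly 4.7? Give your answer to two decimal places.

SEM needed = half-width / z = 4.7/1.96 ≃ 2.3980
r = 1 − (SEM / SD)² = 1 − (2.3980 / 5.1)² ≃ 1 − 0.2211 ≃ 0.7789

0.78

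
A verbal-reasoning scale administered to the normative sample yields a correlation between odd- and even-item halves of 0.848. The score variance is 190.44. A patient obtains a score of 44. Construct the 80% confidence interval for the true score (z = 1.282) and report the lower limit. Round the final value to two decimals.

SD = √190.44 ≃ 13.80000
r_full = 2·0.848 / (1 + 0.848) ≃ 0.91775
SEM = 13.80000·√(1 − 0.91775) ≃ 3.95776
Margin = 1.282 · 3.95776 ≃ 5.07385
Lower limit = 44 − 5.07385 ≃ 38.92615

38.93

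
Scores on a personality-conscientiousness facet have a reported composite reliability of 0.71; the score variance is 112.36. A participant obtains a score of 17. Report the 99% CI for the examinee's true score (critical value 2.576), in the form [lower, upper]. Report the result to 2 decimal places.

σ = 112.36^(1/2) = 10.6000
SEM = 10.6000 · √(1 − 0.7100) = 10.6000 · √0.2900 ≃ 10.6000 · 0.5385 ≃ 5.7083
2.576 · SEM ≃ 14.7045
CI = 17 ± 14.7045 → [2.2955, 31.7045]

[2.30, 31.70]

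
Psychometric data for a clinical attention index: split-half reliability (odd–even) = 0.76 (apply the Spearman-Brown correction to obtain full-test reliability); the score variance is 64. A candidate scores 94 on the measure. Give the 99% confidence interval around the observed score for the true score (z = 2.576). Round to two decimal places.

σ = 64^(1/2) = 8.0000
Spearman-Brown: r = 2(0.76) / (1 + 0.76) = 1.5200 / 1.7600 ≃ 0.8636
SEM = 8.0000 * √(1 − 0.8636) = 8.0000 * √0.1364 ≃ 8.0000 * 0.3693 ≃ 2.9542
Half-width = 2.576*2.9542 ≃ 7.6100
CI = 94 ± 7.6100 → [86.3900, 101.6100]

[86.39, 101.61]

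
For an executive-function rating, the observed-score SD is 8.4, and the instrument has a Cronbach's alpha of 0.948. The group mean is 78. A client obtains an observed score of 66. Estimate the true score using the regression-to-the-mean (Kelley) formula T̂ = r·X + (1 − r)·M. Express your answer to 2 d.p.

66.62

Estimated true score = 0.9480·66 + (1 − 0.9480)·78 ≈ 66.6240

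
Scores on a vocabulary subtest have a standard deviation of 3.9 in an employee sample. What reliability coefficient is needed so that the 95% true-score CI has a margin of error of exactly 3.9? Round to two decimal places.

SEM needed = half-width / z = 3.9/1.96 ≈ 1.98980
r = 1 − (SEM / SD)² = 1 − (1.98980 / 3.9)² ≈ 1 − 0.26031 ≈ 0.73969

0.74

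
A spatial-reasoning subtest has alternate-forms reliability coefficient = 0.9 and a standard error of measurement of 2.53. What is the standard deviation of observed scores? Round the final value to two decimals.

SD = SEM / √(1 − r) = 2.53 / √0.10000 ≈ 2.53 / 0.31623 ≈ 8.00056

8.00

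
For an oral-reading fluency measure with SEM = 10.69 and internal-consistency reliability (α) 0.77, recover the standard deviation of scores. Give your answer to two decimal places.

22.29

SD = SEM / √(1 − r) = 10.69 / √0.23000 ≈ 10.69 / 0.47958 ≈ 22.29019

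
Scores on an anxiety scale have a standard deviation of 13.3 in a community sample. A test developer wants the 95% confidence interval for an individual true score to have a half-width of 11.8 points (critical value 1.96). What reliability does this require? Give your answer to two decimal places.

0.80

SEM needed = half-width / z = 11.8/1.96 ≈ 6.02041
r = 1 − (6.02041/13.3)² ≈ 1 − 0.20490 ≈ 0.79510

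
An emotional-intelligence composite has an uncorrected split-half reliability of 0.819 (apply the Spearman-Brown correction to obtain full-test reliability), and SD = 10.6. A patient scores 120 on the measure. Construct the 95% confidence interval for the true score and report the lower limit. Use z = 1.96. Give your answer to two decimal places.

r_full = 2·0.819 / (1 + 0.819) ≈ 0.900
SEM = 10.600 × √(1 − 0.900) = 10.600 × √0.100 ≈ 10.600 × 0.315 ≈ 3.344
1.96 × SEM ≈ 6.554
Lower bound: 120 − 6.554 = 113.446

113.45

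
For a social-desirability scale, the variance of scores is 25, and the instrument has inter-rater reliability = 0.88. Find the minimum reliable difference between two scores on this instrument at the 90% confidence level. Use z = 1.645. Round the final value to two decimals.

σ = 25^(1/2) = 5.000
SEM = 5.000 × √(1 − 0.880) = 5.000 × √0.120 ≈ 5.000 × 0.346 ≈ 1.732
Standard error of the difference = 1.732·√2 ≈ 2.449
Smallest detectable difference = 1.645×2.449 ≈ 4.029

4.03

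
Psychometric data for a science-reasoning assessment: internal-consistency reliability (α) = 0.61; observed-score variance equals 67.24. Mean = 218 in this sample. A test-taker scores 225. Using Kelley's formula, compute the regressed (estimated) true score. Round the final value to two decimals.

222.27

T̂ = 0.6100(225) + 0.3900(218) ≈ 222.2700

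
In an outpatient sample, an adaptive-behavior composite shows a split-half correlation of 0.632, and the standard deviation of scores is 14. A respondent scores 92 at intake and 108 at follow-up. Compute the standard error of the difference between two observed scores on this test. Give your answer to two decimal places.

r_full = 2·0.632 / (1 + 0.632) ≃ 0.77451
SEM = 14.00000 * √(1 − 0.77451) = 14.00000 * √0.22549 ≃ 14.00000 * 0.47486 ≃ 6.64801
SE_diff = √2 * SEM ≃ 9.40171

9.40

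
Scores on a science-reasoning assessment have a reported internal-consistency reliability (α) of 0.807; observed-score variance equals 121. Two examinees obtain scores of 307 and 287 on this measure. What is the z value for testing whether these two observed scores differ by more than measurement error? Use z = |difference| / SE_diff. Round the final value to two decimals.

SD = √121 ≈ 11.000
The standard error of measurement is 11.000×√(1 − 0.807) ≈ 11.000×0.439 ≈ 4.832.
Standard error of the difference = 4.832·√2 ≈ 6.834
z = |307 − 287| / 6.834 = 20 / 6.834 ≈ 2.926

2.93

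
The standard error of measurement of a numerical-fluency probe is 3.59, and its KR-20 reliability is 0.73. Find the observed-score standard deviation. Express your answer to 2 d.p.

SD = SEM / √(1 − r) = 3.59 / √0.270 ≈ 3.59 / 0.520 ≈ 6.909

6.91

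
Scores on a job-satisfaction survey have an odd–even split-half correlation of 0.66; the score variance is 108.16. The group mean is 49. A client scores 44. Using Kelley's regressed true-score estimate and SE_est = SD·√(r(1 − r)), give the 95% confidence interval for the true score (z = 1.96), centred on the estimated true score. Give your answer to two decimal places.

SD = √108.16 ≈ 10.400
Full-length reliability (Spearman-Brown) = 2(0.66)/(1+0.66) ≈ 0.795
T̂ = r·X + (1 − r)·M = 0.795·44 + 0.205·49 ≈ 34.988 + 10.036 ≈ 45.024
SE_est = SD · √(r(1 − r)) = 10.400 · √0.163 ≈ 10.400 · 0.404 ≈ 4.197
95% CI: 45.024 ± 8.226 ≈ (36.798, 53.250)

[36.80, 53.25]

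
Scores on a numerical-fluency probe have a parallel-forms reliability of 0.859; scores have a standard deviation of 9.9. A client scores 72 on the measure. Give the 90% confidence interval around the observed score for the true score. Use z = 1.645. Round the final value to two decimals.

[65.88, 78.12]

SEM = 9.9000·√(1 − 0.8590) ≈ 3.7174
Margin = 1.645 · 3.7174 ≈ 6.1152
Interval: (65.8848, 78.1152)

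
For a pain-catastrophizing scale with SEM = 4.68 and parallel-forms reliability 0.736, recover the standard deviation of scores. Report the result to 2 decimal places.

SD = 4.68 / √(1 − 0.736) ≈ 9.108

9.11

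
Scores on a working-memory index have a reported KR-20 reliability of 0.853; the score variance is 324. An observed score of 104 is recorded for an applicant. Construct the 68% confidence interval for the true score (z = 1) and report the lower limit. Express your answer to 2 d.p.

SD = √324 ≈ 18.0000
SEM = 18.0000·√(1 − 0.8530) ≈ 6.9013
1 · SEM ≈ 6.9013
Lower limit = 104 − 6.9013 ≈ 97.0987

97.10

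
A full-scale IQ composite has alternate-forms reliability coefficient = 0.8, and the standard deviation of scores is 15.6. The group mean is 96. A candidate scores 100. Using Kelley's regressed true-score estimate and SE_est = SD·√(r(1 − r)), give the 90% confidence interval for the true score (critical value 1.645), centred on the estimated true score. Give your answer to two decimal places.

Estimated true score = 0.8000×100 + (1 − 0.8000)×96 ≈ 99.2000
SE_est = SD × √(r(1 − r)) = 15.6000 × √0.1600 ≈ 15.6000 × 0.4000 ≈ 6.2400
CI = 99.2000 ± 1.645 × 6.2400 → [88.9352, 109.4648]

[88.94, 109.46]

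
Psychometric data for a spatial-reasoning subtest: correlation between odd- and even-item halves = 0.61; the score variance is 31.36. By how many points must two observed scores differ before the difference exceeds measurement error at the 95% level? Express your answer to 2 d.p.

SD = √31.36 = 5.600
Spearman-Brown: r = 2(0.61) / (1 + 0.61) = 1.220 / 1.610 ≃ 0.758
SEM = 5.600*√(1 − 0.758) ≃ 2.756
SE_diff = √2 * SEM ≃ 3.898
Smallest detectable difference = 1.96*3.898 ≃ 7.640

7.64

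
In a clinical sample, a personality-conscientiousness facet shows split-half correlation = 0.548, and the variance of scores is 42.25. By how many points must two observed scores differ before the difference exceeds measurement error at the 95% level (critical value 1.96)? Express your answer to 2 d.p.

9.74

SD = √42.25 = 6.50000
r_full = 2·0.548 / (1 + 0.548) ≃ 0.70801
SEM = 6.50000 · √(1 − 0.70801) = 6.50000 · √0.29199 ≃ 6.50000 · 0.54036 ≃ 3.51234
SE_diff = SEM · √2 ≃ 3.51234 · 1.41421 ≃ 4.96721
Smallest detectable difference = 1.96·4.96721 ≃ 9.73572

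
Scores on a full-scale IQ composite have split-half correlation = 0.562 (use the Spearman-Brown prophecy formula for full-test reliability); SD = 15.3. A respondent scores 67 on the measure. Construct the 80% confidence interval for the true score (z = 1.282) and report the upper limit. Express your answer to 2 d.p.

r_full = 2·0.562 / (1 + 0.562) ≃ 0.7196
The standard error of measurement is 15.3000*√(1 − 0.7196) ≃ 15.3000*0.5295 ≃ 8.1019.
1.282 * SEM ≃ 10.3867
Upper limit = 67 + 10.3867 ≃ 77.3867

77.39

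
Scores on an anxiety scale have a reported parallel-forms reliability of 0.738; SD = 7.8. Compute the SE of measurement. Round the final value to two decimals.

The standard error of measurement is 7.800*√(1 − 0.738) ≈ 7.800*0.512 ≈ 3.993.

3.99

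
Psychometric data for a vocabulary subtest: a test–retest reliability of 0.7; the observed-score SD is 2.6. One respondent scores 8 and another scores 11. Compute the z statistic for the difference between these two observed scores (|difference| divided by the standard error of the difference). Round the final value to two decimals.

1.49

The standard error of measurement is 2.6000×√(1 − 0.7000) ≈ 2.6000×0.5477 ≈ 1.4241.
SE_diff = √2 × SEM ≈ 2.0140
z = |8 − 11| / 2.0140 = 3 / 2.0140 ≈ 1.4896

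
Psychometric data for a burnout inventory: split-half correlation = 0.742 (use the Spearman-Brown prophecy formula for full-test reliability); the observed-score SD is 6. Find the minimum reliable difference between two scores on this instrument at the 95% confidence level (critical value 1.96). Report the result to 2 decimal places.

Full-length reliability (Spearman-Brown) = 2(0.742)/(1+0.742) ≈ 0.85189
The standard error of measurement is 6.00000·√(1 − 0.85189) ≈ 6.00000·0.38484 ≈ 2.30907.
SE_diff = SEM · √2 ≈ 2.30907 · 1.41421 ≈ 3.26552
Minimum reliable difference = 1.96 · SE_diff ≈ 1.96 · 3.26552 ≈ 6.40041

6.40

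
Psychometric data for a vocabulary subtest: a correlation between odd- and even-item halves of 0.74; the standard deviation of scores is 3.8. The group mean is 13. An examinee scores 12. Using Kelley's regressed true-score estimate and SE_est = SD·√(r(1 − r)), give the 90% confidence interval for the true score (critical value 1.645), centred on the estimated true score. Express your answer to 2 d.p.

[9.92, 14.38]

Spearman-Brown: r = 2(0.74) / (1 + 0.74) = 1.4800 / 1.7400 ≈ 0.8506
T̂ = 0.8506(12) + 0.1494(13) ≈ 12.1494
SE_est = SD * √(r(1 − r)) = 3.8000 * √0.1271 ≈ 3.8000 * 0.3565 ≈ 1.3547
90% CI: 12.1494 ± 2.2285 ≈ (9.9209, 14.3780)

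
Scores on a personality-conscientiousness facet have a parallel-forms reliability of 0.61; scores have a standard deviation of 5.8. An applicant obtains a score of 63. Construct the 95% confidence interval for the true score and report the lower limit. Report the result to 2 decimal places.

The standard error of measurement is 5.8000*√(1 − 0.6100) ≃ 5.8000*0.6245 ≃ 3.6221.
1.96 * SEM ≃ 7.0993
Lower bound: 63 − 7.0993 = 55.9007

55.90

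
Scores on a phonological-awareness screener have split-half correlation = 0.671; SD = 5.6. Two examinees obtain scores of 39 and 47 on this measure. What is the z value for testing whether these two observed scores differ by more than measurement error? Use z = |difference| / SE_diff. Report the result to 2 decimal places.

Full-length reliability (Spearman-Brown) = 2(0.671)/(1+0.671) ≈ 0.80311
SEM = 5.60000×√(1 − 0.80311) ≈ 2.48484
Standard error of the difference = 2.48484·√2 ≈ 3.51409
z = |39 − 47| / 3.51409 = 8 / 3.51409 ≈ 2.27655

2.28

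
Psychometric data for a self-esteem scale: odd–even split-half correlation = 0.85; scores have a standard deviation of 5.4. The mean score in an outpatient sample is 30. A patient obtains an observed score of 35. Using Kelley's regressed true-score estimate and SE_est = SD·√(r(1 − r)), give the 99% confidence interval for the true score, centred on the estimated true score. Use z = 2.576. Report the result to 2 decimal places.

Full-length reliability (Spearman-Brown) = 2(0.85)/(1+0.85) ≈ 0.9189
Estimated true score = 0.9189×35 + (1 − 0.9189)×30 ≈ 34.5946
SE_est = SD × √(r(1 − r)) = 5.4000 × √0.0745 ≈ 5.4000 × 0.2730 ≈ 1.4740
CI = 34.5946 ± 2.576 × 1.4740 → [30.7976, 38.3916]

[30.80, 38.39]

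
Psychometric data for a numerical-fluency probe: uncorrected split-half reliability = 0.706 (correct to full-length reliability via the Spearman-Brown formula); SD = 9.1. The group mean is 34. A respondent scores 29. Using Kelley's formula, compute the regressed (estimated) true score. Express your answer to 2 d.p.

r_full = 2·0.706 / (1 + 0.706) ≈ 0.828
T̂ = r·X + (1 − r)·M = 0.828*29 + 0.172*34 ≈ 24.002 + 5.859 ≈ 29.862

29.86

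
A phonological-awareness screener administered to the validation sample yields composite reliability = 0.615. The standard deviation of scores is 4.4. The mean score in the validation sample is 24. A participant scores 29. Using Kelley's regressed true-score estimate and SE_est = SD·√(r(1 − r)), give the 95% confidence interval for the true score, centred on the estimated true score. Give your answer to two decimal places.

[22.88, 31.27]

T̂ = 0.61500(29) + 0.38500(24) ≈ 27.07500
SE_est = SD · √(r(1 − r)) = 4.40000 · √0.23678 ≈ 4.40000 · 0.48660 ≈ 2.14102
95% CI: 27.07500 ± 4.19640 ≈ (22.87860, 31.27140)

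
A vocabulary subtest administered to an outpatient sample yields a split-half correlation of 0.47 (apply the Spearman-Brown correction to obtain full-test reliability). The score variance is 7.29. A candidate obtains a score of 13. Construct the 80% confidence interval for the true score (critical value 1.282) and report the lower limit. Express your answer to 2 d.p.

SD = √7.29 ≃ 2.7000
Spearman-Brown: r = 2(0.47) / (1 + 0.47) = 0.9400 / 1.4700 ≃ 0.6395
SEM = 2.7000 · √(1 − 0.6395) = 2.7000 · √0.3605 ≃ 2.7000 · 0.6005 ≃ 1.6212
Margin = 1.282 · 1.6212 ≃ 2.0784
Lower limit = 13 − 2.0784 ≃ 10.9216

10.92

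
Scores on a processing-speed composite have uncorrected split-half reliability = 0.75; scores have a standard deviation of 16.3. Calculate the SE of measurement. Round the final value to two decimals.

6.16

Full-length reliability (Spearman-Brown) = 2(0.75)/(1+0.75) ≈ 0.857
SEM = 16.300 · √(1 − 0.857) = 16.300 · √0.143 ≈ 16.300 · 0.378 ≈ 6.161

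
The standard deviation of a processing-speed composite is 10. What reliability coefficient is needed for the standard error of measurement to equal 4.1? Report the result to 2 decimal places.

r = 1 − (4.100/10)² ≃ 1 − 0.168 ≃ 0.832

0.83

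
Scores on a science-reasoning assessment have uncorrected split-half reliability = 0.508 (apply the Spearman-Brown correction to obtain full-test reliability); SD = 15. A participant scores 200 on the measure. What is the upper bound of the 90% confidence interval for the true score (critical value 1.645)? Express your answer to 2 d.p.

214.09

Spearman-Brown: r = 2(0.508) / (1 + 0.508) = 1.0160 / 1.5080 ≈ 0.6737
The standard error of measurement is 15.0000·√(1 − 0.6737) ≈ 15.0000·0.5712 ≈ 8.5679.
1.645 · SEM ≈ 14.0942
Upper bound: 200 + 14.0942 = 214.0942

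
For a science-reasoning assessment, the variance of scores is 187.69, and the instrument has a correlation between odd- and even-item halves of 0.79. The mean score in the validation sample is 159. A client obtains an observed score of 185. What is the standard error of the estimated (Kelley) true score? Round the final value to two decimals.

4.41

SD = √187.69 = 13.70000
Full-length reliability (Spearman-Brown) = 2(0.79)/(1+0.79) ≈ 0.88268
SE_est = SD · √(r(1 − r)) = 13.70000 · √0.10355 ≈ 13.70000 · 0.32180 ≈ 4.40865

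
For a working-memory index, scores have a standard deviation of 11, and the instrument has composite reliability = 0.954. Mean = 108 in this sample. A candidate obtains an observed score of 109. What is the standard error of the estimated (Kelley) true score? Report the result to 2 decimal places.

2.30

SE_est = SD × √(r(1 − r)) = 11.00000 × √0.04388 ≃ 11.00000 × 0.20949 ≃ 2.30434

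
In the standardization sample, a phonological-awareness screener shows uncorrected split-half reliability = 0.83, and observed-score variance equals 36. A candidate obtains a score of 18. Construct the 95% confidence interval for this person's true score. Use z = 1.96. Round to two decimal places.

[14.42, 21.58]

σ = 36^(1/2) = 6.0000
r_full = 2·0.83 / (1 + 0.83) ≈ 0.9071
The standard error of measurement is 6.0000*√(1 − 0.9071) ≈ 6.0000*0.3048 ≈ 1.8287.
Margin = 1.96 * 1.8287 ≈ 3.5843
CI = 18 ± 3.5843 → [14.4157, 21.5843]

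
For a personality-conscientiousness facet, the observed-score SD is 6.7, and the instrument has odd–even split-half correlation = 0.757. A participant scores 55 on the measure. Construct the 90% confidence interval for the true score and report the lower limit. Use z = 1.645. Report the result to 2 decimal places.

r_full = 2·0.757 / (1 + 0.757) ≈ 0.862
SEM = 6.700×√(1 − 0.862) ≈ 2.492
Half-width = 1.645×2.492 ≈ 4.099
Lower limit = 55 − 4.099 ≈ 50.901

50.90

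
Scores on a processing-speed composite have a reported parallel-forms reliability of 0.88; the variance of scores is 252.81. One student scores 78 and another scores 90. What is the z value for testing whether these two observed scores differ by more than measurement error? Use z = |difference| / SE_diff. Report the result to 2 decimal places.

SD = √252.81 = 15.9000
SEM = 15.9000 × √(1 − 0.8800) = 15.9000 × √0.1200 ≃ 15.9000 × 0.3464 ≃ 5.5079
Standard error of the difference = 5.5079·√2 ≃ 7.7894
z = 12 / 7.7894 ≃ 1.5406

1.54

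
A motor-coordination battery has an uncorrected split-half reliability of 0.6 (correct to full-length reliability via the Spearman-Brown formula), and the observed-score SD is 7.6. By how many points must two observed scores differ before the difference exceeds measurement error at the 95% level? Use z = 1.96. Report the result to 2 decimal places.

10.53

Full-length reliability (Spearman-Brown) = 2(0.6)/(1+0.6) ≈ 0.7500
SEM = 7.6000 * √(1 − 0.7500) = 7.6000 * √0.2500 ≈ 7.6000 * 0.5000 ≈ 3.8000
SE_diff = SEM * √2 ≈ 3.8000 * 1.4142 ≈ 5.3740
Minimum reliable difference = 1.96 * SE_diff ≈ 1.96 * 5.3740 ≈ 10.5331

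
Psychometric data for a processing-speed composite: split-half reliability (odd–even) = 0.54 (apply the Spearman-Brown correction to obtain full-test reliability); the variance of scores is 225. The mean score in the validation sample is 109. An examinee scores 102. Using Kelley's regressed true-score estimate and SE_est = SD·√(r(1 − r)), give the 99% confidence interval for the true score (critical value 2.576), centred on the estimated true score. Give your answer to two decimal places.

SD = √225 = 15.000
Full-length reliability (Spearman-Brown) = 2(0.54)/(1+0.54) ≈ 0.701
Estimated true score = 0.701×102 + (1 − 0.701)×109 ≈ 104.091
SE_est = SD × √(r(1 − r)) = 15.000 × √0.209 ≈ 15.000 × 0.458 ≈ 6.865
99% CI: 104.091 ± 17.685 ≈ (86.406, 121.776)

[86.41, 121.78]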